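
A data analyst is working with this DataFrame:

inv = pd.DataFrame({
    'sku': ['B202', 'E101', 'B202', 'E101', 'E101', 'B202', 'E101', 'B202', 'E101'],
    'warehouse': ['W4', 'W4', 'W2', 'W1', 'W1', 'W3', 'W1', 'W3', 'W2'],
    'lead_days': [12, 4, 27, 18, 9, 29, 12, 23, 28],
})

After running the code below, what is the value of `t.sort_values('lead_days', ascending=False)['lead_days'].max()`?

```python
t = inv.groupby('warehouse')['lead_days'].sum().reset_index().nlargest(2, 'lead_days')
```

group by warehouse, sum of lead_days:
warehouse
W1    39
W2    55
W3    52
W4    16
Name: lead_days, dtype: int64
reset_index():
  warehouse  lead_days
0        W1         39
1        W2         55
2        W3         52
3        W4         16
take 2 rows with largest lead_days:
  warehouse  lead_days
1        W2         55
2        W3         52
sort by lead_days descending:
  warehouse  lead_days
1        W2         55
2        W3         52

55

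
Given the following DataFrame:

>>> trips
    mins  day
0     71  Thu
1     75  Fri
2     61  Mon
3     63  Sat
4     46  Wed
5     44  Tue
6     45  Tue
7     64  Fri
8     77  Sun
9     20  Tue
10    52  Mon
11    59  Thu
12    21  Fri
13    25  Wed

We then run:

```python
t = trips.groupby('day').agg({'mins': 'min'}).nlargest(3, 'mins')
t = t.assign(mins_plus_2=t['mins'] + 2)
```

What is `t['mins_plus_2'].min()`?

group by day, min of mins:
     mins
day      
Fri    21
Mon    52
Sat    63
Sun    77
Thu    59
Tue    20
Wed    25
take 3 rows with largest mins:
     mins
day      
Sun    77
Sat    63
Thu    59
add column mins_plus_2 = t['mins'] + 2:
     mins  mins_plus_2
day                   
Sun    77           79
Sat    63           65
Thu    59           61
Hence 61.

61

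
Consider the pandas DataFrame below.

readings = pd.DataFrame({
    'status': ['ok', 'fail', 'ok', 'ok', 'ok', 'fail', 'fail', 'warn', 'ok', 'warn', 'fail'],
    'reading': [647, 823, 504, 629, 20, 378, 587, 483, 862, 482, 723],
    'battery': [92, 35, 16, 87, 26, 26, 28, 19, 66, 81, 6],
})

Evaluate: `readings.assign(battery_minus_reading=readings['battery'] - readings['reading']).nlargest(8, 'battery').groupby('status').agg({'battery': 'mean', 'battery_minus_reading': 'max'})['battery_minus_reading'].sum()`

-747

add column battery_minus_reading = readings['battery'] - readings['reading']:
   status  reading  battery  battery_minus_reading
0      ok      647       92                   -555
1    fail      823       35                   -788
2      ok      504       16                   -488
3      ok      629       87                   -542
4      ok       20       26                      6
5    fail      378       26                   -352
6    fail      587       28                   -559
7    warn      483       19                   -464
8      ok      862       66                   -796
9    warn      482       81                   -401
10   fail      723        6                   -717
take 8 rows with largest battery:
  status  reading  battery  battery_minus_reading
0     ok      647       92                   -555
3     ok      629       87                   -542
9   warn      482       81                   -401
8     ok      862       66                   -796
1   fail      823       35                   -788
6   fail      587       28                   -559
4     ok       20       26                      6
5   fail      378       26                   -352
group by status: mean(battery), max(battery_minus_reading):
          battery  battery_minus_reading
status                                  
fail    29.666667                   -352
ok      67.750000                      6
warn    81.000000                   -401
Taking the sum of column 'battery_minus_reading' gives -747.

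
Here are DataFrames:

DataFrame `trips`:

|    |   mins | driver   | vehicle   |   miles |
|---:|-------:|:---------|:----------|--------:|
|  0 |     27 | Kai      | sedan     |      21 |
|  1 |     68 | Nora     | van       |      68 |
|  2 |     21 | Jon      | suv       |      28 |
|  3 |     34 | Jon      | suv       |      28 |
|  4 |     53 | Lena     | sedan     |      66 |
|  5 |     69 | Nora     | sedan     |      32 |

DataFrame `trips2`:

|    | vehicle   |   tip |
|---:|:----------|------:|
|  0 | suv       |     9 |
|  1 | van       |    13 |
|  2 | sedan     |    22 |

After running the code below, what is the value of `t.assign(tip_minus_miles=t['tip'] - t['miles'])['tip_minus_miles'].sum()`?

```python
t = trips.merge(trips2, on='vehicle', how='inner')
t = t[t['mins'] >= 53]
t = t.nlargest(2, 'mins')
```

merge on 'vehicle' (how='inner') → 6 rows:
   mins driver vehicle  miles  tip
0    27    Kai   sedan     21   22
1    68   Nora     van     68   13
2    21    Jon     suv     28    9
3    34    Jon     suv     28    9
4    53   Lena   sedan     66   22
5    69   Nora   sedan     32   22
filter rows where mins >= 53:
   mins driver vehicle  miles  tip
1    68   Nora     van     68   13
4    53   Lena   sedan     66   22
5    69   Nora   sedan     32   22
take 2 rows with largest mins:
   mins driver vehicle  miles  tip
5    69   Nora   sedan     32   22
1    68   Nora     van     68   13
add column tip_minus_miles = t['tip'] - t['miles']:
   mins driver vehicle  miles  tip  tip_minus_miles
5    69   Nora   sedan     32   22              -10
1    68   Nora     van     68   13              -55
Hence -65.

-65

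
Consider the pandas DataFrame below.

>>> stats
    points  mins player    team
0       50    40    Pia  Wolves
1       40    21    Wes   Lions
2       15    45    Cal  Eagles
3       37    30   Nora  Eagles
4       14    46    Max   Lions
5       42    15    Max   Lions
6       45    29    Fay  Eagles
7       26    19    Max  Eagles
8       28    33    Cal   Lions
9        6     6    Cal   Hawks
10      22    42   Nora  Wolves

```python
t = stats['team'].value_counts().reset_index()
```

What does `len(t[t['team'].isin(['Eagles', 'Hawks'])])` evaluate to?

value_counts of team:
team
Lions     4
Eagles    4
Wolves    2
Hawks     1
Name: count, dtype: int64
reset_index():
     team  count
0   Lions      4
1  Eagles      4
2  Wolves      2
3   Hawks      1
filter rows where team in ['Eagles', 'Hawks']:
     team  count
1  Eagles      4
3   Hawks      1
Hence 2.

2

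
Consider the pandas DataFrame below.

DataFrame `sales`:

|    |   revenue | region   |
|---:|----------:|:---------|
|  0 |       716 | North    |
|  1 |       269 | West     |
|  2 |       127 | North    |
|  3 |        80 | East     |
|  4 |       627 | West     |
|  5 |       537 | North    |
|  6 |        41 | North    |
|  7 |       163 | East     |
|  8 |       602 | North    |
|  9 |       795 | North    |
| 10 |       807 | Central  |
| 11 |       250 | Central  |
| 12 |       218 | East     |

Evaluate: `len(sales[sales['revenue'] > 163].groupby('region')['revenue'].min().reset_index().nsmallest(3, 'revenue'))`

3

filter rows where revenue > 163:
    revenue   region
0       716    North
1       269     West
4       627     West
5       537    North
8       602    North
9       795    North
10      807  Central
11      250  Central
12      218     East
group by region, min of revenue:
region
Central    250
East       218
North      537
West       269
Name: revenue, dtype: int64
reset_index():
    region  revenue
0  Central      250
1     East      218
2    North      537
3     West      269
take 3 rows with smallest revenue:
    region  revenue
1     East      218
0  Central      250
3     West      269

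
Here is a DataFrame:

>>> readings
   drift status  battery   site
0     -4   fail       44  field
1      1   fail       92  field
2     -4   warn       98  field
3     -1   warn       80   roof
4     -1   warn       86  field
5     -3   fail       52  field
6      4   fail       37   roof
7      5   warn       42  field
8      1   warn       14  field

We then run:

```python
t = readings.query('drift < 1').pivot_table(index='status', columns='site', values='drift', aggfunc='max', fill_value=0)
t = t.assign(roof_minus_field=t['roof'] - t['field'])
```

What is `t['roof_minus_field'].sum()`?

filter rows where drift < 1:
   drift status  battery   site
0     -4   fail       44  field
2     -4   warn       98  field
3     -1   warn       80   roof
4     -1   warn       86  field
5     -3   fail       52  field
pivot: rows=status, cols=site, max(drift):
site    field  roof
status             
fail       -3     0
warn       -1    -1
add column roof_minus_field = t['roof'] - t['field']:
site    field  roof  roof_minus_field
status                               
fail       -3     0                 3
warn       -1    -1                 0
Finally, sum of column 'roof_minus_field' = 3.

3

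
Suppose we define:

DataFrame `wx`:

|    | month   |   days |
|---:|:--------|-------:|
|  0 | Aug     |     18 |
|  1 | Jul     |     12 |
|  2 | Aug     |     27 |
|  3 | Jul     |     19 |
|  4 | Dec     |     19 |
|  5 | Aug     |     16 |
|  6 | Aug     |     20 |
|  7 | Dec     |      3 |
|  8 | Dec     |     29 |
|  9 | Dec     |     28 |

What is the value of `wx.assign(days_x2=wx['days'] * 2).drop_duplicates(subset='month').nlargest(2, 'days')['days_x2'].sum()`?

74

add column days_x2 = wx['days'] * 2:
  month  days  days_x2
0   Aug    18       36
1   Jul    12       24
2   Aug    27       54
3   Jul    19       38
4   Dec    19       38
5   Aug    16       32
6   Aug    20       40
7   Dec     3        6
8   Dec    29       58
9   Dec    28       56
drop duplicate month (keep=first):
  month  days  days_x2
0   Aug    18       36
1   Jul    12       24
4   Dec    19       38
take 2 rows with largest days:
  month  days  days_x2
4   Dec    19       38
0   Aug    18       36
Reading off the sum of column 'days_x2', we get 74.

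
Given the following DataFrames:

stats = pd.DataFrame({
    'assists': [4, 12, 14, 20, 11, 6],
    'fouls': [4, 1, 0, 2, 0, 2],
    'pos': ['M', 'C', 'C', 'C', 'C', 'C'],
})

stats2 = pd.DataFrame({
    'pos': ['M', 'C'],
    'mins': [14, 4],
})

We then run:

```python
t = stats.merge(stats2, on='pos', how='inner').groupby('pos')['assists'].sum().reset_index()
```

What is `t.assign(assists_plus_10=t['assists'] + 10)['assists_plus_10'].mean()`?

merge on 'pos' (how='inner') → 6 rows:
   assists  fouls pos  mins
0        4      4   M    14
1       12      1   C     4
2       14      0   C     4
3       20      2   C     4
4       11      0   C     4
5        6      2   C     4
group by pos, sum of assists:
pos
C    63
M     4
Name: assists, dtype: int64
reset_index():
  pos  assists
0   C       63
1   M        4
add column assists_plus_10 = t['assists'] + 10:
  pos  assists  assists_plus_10
0   C       63               73
1   M        4               14
mean of column 'assists_plus_10' → 43.5

43.5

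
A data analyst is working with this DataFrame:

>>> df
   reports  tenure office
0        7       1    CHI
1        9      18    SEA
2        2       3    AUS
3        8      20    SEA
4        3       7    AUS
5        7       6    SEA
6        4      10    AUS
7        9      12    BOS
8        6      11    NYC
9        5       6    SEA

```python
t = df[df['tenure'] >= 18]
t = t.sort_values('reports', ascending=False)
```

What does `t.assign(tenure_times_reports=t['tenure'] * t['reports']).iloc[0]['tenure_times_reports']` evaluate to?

filter rows where tenure >= 18:
   reports  tenure office
1        9      18    SEA
3        8      20    SEA
sort by reports descending:
   reports  tenure office
1        9      18    SEA
3        8      20    SEA
add column tenure_times_reports = t['tenure'] * t['reports']:
   reports  tenure office  tenure_times_reports
1        9      18    SEA                   162
3        8      20    SEA                   160
Then the value at position 0, column 'tenure_times_reports': 162

162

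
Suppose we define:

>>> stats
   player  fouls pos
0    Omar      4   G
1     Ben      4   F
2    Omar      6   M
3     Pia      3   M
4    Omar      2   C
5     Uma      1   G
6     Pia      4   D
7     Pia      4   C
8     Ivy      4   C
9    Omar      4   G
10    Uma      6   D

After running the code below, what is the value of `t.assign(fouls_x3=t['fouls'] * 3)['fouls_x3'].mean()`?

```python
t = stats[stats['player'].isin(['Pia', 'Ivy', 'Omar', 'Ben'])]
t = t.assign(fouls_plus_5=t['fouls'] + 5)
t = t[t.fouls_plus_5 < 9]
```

filter rows where player in ['Pia', 'Ivy', 'Omar', 'Ben']:
  player  fouls pos
0   Omar      4   G
1    Ben      4   F
2   Omar      6   M
3    Pia      3   M
4   Omar      2   C
6    Pia      4   D
7    Pia      4   C
8    Ivy      4   C
9   Omar      4   G
add column fouls_plus_5 = t['fouls'] + 5:
  player  fouls pos  fouls_plus_5
0   Omar      4   G             9
1    Ben      4   F             9
2   Omar      6   M            11
3    Pia      3   M             8
4   Omar      2   C             7
6    Pia      4   D             9
7    Pia      4   C             9
8    Ivy      4   C             9
9   Omar      4   G             9
filter rows where fouls_plus_5 < 9:
  player  fouls pos  fouls_plus_5
3    Pia      3   M             8
4   Omar      2   C             7
add column fouls_x3 = t['fouls'] * 3:
  player  fouls pos  fouls_plus_5  fouls_x3
3    Pia      3   M             8         9
4   Omar      2   C             7         6
Reading off the mean of column 'fouls_x3', we get 7.5.

7.5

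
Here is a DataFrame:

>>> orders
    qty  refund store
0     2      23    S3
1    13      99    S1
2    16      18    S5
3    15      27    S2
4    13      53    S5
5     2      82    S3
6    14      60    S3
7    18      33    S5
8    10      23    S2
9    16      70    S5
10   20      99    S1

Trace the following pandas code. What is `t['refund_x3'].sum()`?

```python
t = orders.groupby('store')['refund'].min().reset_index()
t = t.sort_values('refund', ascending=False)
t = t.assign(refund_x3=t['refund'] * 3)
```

group by store, min of refund:
store
S1    99
S2    23
S3    23
S5    18
Name: refund, dtype: int64
reset_index():
  store  refund
0    S1      99
1    S2      23
2    S3      23
3    S5      18
sort by refund descending:
  store  refund
0    S1      99
1    S2      23
2    S3      23
3    S5      18
add column refund_x3 = t['refund'] * 3:
  store  refund  refund_x3
0    S1      99        297
1    S2      23         69
2    S3      23         69
3    S5      18         54

489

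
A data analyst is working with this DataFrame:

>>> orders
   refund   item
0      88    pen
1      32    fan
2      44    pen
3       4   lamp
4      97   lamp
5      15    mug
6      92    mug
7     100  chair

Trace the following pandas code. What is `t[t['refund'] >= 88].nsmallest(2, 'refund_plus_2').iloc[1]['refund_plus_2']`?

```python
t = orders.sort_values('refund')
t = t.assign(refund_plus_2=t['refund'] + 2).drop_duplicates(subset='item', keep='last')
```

94

sort by refund:
   refund   item
3       4   lamp
5      15    mug
1      32    fan
2      44    pen
0      88    pen
6      92    mug
4      97   lamp
7     100  chair
add column refund_plus_2 = t['refund'] + 2:
   refund   item  refund_plus_2
3       4   lamp              6
5      15    mug             17
1      32    fan             34
2      44    pen             46
0      88    pen             90
6      92    mug             94
4      97   lamp             99
7     100  chair            102
drop duplicate item (keep=last):
   refund   item  refund_plus_2
1      32    fan             34
0      88    pen             90
6      92    mug             94
4      97   lamp             99
7     100  chair            102
filter rows where refund >= 88:
   refund   item  refund_plus_2
0      88    pen             90
6      92    mug             94
4      97   lamp             99
7     100  chair            102
take 2 rows with smallest refund_plus_2:
   refund item  refund_plus_2
0      88  pen             90
6      92  mug             94
Hence 94.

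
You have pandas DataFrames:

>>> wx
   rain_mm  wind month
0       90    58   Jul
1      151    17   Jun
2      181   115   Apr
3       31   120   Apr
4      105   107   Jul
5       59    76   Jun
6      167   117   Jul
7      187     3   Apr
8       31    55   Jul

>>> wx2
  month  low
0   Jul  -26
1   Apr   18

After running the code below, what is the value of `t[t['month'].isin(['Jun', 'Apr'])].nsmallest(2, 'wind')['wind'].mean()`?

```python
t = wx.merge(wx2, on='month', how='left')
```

10.0

merge on 'month' (how='left') → 9 rows:
   rain_mm  wind month   low
0       90    58   Jul -26.0
1      151    17   Jun   NaN
2      181   115   Apr  18.0
3       31   120   Apr  18.0
4      105   107   Jul -26.0
5       59    76   Jun   NaN
6      167   117   Jul -26.0
7      187     3   Apr  18.0
8       31    55   Jul -26.0
filter rows where month in ['Jun', 'Apr']:
   rain_mm  wind month   low
1      151    17   Jun   NaN
2      181   115   Apr  18.0
3       31   120   Apr  18.0
5       59    76   Jun   NaN
7      187     3   Apr  18.0
take 2 rows with smallest wind:
   rain_mm  wind month   low
7      187     3   Apr  18.0
1      151    17   Jun   NaN
So mean() = 10.0.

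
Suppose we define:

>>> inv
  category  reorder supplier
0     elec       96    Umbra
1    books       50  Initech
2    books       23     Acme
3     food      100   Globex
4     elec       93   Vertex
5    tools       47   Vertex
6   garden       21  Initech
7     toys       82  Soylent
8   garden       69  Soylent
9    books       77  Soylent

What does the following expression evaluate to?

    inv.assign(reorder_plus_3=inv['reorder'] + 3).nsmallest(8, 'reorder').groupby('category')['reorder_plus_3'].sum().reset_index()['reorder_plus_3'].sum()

add column reorder_plus_3 = inv['reorder'] + 3:
  category  reorder supplier  reorder_plus_3
0     elec       96    Umbra              99
1    books       50  Initech              53
2    books       23     Acme              26
3     food      100   Globex             103
4     elec       93   Vertex              96
5    tools       47   Vertex              50
6   garden       21  Initech              24
7     toys       82  Soylent              85
8   garden       69  Soylent              72
9    books       77  Soylent              80
take 8 rows with smallest reorder:
  category  reorder supplier  reorder_plus_3
6   garden       21  Initech              24
2    books       23     Acme              26
5    tools       47   Vertex              50
1    books       50  Initech              53
8   garden       69  Soylent              72
9    books       77  Soylent              80
7     toys       82  Soylent              85
4     elec       93   Vertex              96
group by category, sum of reorder_plus_3:
category
books     159
elec       96
garden     96
tools      50
toys       85
Name: reorder_plus_3, dtype: int64
reset_index():
  category  reorder_plus_3
0    books             159
1     elec              96
2   garden              96
3    tools              50
4     toys              85
The sum of column 'reorder_plus_3' is 486.

486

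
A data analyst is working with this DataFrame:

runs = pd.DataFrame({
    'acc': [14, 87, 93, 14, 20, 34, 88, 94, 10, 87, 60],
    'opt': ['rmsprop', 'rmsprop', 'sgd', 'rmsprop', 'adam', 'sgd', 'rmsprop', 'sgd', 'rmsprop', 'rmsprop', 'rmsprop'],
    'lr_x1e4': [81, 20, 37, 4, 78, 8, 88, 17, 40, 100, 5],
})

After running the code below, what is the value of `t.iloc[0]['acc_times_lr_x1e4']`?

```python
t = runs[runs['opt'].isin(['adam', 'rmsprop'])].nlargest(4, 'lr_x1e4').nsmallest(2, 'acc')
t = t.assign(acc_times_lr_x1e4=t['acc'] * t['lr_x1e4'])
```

1134

filter rows where opt in ['adam', 'rmsprop']:
    acc      opt  lr_x1e4
0    14  rmsprop       81
1    87  rmsprop       20
3    14  rmsprop        4
4    20     adam       78
6    88  rmsprop       88
8    10  rmsprop       40
9    87  rmsprop      100
10   60  rmsprop        5
take 4 rows with largest lr_x1e4:
   acc      opt  lr_x1e4
9   87  rmsprop      100
6   88  rmsprop       88
0   14  rmsprop       81
4   20     adam       78
take 2 rows with smallest acc:
   acc      opt  lr_x1e4
0   14  rmsprop       81
4   20     adam       78
add column acc_times_lr_x1e4 = t['acc'] * t['lr_x1e4']:
   acc      opt  lr_x1e4  acc_times_lr_x1e4
0   14  rmsprop       81               1134
4   20     adam       78               1560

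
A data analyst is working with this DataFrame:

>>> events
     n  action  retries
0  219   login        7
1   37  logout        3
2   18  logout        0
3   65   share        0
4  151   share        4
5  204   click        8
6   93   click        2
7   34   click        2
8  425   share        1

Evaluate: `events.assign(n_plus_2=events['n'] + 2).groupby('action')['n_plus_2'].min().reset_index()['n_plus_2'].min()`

20

add column n_plus_2 = events['n'] + 2:
     n  action  retries  n_plus_2
0  219   login        7       221
1   37  logout        3        39
2   18  logout        0        20
3   65   share        0        67
4  151   share        4       153
5  204   click        8       206
6   93   click        2        95
7   34   click        2        36
8  425   share        1       427
group by action, min of n_plus_2:
action
click      36
login     221
logout     20
share      67
Name: n_plus_2, dtype: int64
reset_index():
   action  n_plus_2
0   click        36
1   login       221
2  logout        20
3   share        67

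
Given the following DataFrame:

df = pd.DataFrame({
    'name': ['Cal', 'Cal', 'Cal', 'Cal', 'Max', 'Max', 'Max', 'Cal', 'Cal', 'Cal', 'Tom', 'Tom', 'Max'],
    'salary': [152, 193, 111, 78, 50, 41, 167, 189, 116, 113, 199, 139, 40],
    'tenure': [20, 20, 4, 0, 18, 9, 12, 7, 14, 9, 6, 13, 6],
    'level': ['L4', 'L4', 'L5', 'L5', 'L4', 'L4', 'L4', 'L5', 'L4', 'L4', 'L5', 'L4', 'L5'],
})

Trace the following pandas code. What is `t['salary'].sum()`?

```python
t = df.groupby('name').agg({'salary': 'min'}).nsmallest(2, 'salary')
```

118

group by name, min of salary:
      salary
name        
Cal       78
Max       40
Tom      139
take 2 rows with smallest salary:
      salary
name        
Max       40
Cal       78
sum of column 'salary' → 118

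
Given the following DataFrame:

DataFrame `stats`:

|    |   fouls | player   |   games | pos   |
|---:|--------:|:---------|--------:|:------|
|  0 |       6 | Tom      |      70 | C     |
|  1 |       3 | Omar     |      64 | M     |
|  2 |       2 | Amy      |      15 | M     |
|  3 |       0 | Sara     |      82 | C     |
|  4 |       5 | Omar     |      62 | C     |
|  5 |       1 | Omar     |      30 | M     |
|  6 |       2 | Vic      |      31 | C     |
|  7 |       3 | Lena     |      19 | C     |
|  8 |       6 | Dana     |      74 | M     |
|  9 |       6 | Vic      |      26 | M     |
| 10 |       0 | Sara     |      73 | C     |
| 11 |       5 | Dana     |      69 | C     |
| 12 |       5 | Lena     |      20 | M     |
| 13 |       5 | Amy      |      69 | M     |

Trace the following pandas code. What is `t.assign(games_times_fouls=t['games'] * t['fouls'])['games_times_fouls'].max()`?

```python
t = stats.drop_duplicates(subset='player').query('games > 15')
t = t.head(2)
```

420

drop duplicate player (keep=first):
   fouls player  games pos
0      6    Tom     70   C
1      3   Omar     64   M
2      2    Amy     15   M
3      0   Sara     82   C
6      2    Vic     31   C
7      3   Lena     19   C
8      6   Dana     74   M
filter rows where games > 15:
   fouls player  games pos
0      6    Tom     70   C
1      3   Omar     64   M
3      0   Sara     82   C
6      2    Vic     31   C
7      3   Lena     19   C
8      6   Dana     74   M
take first 2 rows:
   fouls player  games pos
0      6    Tom     70   C
1      3   Omar     64   M
add column games_times_fouls = t['games'] * t['fouls']:
   fouls player  games pos  games_times_fouls
0      6    Tom     70   C                420
1      3   Omar     64   M                192
Finally, max of column 'games_times_fouls' = 420.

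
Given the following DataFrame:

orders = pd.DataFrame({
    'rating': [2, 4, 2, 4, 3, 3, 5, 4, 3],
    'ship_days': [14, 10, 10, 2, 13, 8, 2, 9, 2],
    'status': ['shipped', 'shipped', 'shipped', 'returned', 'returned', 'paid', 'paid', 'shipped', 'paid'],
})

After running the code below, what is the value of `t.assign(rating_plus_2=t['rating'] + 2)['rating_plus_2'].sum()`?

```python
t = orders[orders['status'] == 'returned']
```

11

filter rows where status == 'returned':
   rating  ship_days    status
3       4          2  returned
4       3         13  returned
add column rating_plus_2 = t['rating'] + 2:
   rating  ship_days    status  rating_plus_2
3       4          2  returned              6
4       3         13  returned              5
Taking the sum of column 'rating_plus_2' gives 11.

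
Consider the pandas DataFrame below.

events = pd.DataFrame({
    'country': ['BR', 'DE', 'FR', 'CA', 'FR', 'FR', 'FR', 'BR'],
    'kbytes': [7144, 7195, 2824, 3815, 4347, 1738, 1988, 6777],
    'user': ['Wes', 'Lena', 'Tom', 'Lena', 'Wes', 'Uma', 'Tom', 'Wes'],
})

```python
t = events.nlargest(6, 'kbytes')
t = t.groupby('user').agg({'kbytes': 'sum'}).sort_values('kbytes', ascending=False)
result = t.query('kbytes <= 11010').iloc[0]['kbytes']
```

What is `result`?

take 6 rows with largest kbytes:
  country  kbytes  user
1      DE    7195  Lena
0      BR    7144   Wes
7      BR    6777   Wes
4      FR    4347   Wes
3      CA    3815  Lena
2      FR    2824   Tom
group by user, sum of kbytes:
      kbytes
user        
Lena   11010
Tom     2824
Wes    18268
sort by kbytes descending:
      kbytes
user        
Wes    18268
Lena   11010
Tom     2824
filter rows where kbytes <= 11010:
      kbytes
user        
Lena   11010
Tom     2824
value at position 0, column 'kbytes' → 11010

11010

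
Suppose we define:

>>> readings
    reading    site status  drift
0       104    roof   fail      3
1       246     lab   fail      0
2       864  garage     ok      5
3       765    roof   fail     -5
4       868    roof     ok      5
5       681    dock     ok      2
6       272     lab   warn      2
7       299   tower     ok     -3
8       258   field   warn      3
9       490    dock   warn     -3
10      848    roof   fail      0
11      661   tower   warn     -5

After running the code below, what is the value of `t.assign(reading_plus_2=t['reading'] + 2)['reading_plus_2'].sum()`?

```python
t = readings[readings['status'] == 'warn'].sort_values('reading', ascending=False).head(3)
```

filter rows where status == 'warn':
    reading   site status  drift
6       272    lab   warn      2
8       258  field   warn      3
9       490   dock   warn     -3
11      661  tower   warn     -5
sort by reading descending:
    reading   site status  drift
11      661  tower   warn     -5
9       490   dock   warn     -3
6       272    lab   warn      2
8       258  field   warn      3
take first 3 rows:
    reading   site status  drift
11      661  tower   warn     -5
9       490   dock   warn     -3
6       272    lab   warn      2
add column reading_plus_2 = t['reading'] + 2:
    reading   site status  drift  reading_plus_2
11      661  tower   warn     -5             663
9       490   dock   warn     -3             492
6       272    lab   warn      2             274
The sum of column 'reading_plus_2' is 1429.

1429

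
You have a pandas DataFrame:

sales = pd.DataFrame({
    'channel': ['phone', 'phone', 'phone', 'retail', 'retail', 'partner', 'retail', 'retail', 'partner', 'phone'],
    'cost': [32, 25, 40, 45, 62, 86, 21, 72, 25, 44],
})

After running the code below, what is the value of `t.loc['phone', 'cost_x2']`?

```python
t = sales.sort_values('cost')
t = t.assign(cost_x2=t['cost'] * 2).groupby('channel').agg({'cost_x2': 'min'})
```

sort by cost:
   channel  cost
6   retail    21
1    phone    25
8  partner    25
0    phone    32
2    phone    40
9    phone    44
3   retail    45
4   retail    62
7   retail    72
5  partner    86
add column cost_x2 = t['cost'] * 2:
   channel  cost  cost_x2
6   retail    21       42
1    phone    25       50
8  partner    25       50
0    phone    32       64
2    phone    40       80
9    phone    44       88
3   retail    45       90
4   retail    62      124
7   retail    72      144
5  partner    86      172
group by channel, min of cost_x2:
         cost_x2
channel         
partner       50
phone         50
retail        42
Hence 50.

50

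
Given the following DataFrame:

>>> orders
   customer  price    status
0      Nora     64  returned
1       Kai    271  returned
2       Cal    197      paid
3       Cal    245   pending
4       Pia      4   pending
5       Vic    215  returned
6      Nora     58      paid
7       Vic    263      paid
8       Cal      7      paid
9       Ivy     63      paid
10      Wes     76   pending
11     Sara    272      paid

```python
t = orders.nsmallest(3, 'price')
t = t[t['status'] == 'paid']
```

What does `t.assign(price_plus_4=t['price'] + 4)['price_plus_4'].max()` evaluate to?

take 3 rows with smallest price:
  customer  price   status
4      Pia      4  pending
8      Cal      7     paid
6     Nora     58     paid
filter rows where status == 'paid':
  customer  price status
8      Cal      7   paid
6     Nora     58   paid
add column price_plus_4 = t['price'] + 4:
  customer  price status  price_plus_4
8      Cal      7   paid            11
6     Nora     58   paid            62

62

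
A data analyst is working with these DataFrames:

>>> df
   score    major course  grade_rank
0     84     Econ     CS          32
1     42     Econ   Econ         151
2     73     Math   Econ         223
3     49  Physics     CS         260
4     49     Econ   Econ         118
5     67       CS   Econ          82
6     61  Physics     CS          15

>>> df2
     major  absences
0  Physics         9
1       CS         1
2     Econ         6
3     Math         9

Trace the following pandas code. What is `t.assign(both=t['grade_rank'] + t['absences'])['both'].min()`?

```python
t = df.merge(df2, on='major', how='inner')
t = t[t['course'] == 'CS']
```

merge on 'major' (how='inner') → 7 rows:
   score    major course  grade_rank  absences
0     84     Econ     CS          32         6
1     42     Econ   Econ         151         6
2     73     Math   Econ         223         9
3     49  Physics     CS         260         9
4     49     Econ   Econ         118         6
5     67       CS   Econ          82         1
6     61  Physics     CS          15         9
filter rows where course == 'CS':
   score    major course  grade_rank  absences
0     84     Econ     CS          32         6
3     49  Physics     CS         260         9
6     61  Physics     CS          15         9
add column both = t['grade_rank'] + t['absences']:
   score    major course  grade_rank  absences  both
0     84     Econ     CS          32         6    38
3     49  Physics     CS         260         9   269
6     61  Physics     CS          15         9    24
Hence 24.

24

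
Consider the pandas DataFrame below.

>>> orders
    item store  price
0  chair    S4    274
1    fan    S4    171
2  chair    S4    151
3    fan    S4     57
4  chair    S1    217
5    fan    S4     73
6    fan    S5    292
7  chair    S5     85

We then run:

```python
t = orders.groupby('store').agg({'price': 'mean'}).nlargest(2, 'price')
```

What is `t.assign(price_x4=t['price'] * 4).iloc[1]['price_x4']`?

group by store, mean of price:
       price
store       
S1     217.0
S4     145.2
S5     188.5
take 2 rows with largest price:
       price
store       
S1     217.0
S5     188.5
add column price_x4 = t['price'] * 4:
       price  price_x4
store                 
S1     217.0     868.0
S5     188.5     754.0
Hence 754.0.

754.0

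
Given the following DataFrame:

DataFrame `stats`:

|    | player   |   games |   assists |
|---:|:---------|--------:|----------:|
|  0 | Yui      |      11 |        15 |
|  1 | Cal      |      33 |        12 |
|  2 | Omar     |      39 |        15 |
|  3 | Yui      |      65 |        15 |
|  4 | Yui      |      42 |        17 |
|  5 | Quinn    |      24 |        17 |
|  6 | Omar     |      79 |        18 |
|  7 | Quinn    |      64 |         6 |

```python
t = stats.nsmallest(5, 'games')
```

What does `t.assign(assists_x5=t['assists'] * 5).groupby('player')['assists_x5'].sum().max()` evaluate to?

160

take 5 rows with smallest games:
  player  games  assists
0    Yui     11       15
5  Quinn     24       17
1    Cal     33       12
2   Omar     39       15
4    Yui     42       17
add column assists_x5 = t['assists'] * 5:
  player  games  assists  assists_x5
0    Yui     11       15          75
5  Quinn     24       17          85
1    Cal     33       12          60
2   Omar     39       15          75
4    Yui     42       17          85
group by player, sum of assists_x5:
player
Cal       60
Omar      75
Quinn     85
Yui      160
Name: assists_x5, dtype: int64
Reading off the max of the resulting series, we get 160.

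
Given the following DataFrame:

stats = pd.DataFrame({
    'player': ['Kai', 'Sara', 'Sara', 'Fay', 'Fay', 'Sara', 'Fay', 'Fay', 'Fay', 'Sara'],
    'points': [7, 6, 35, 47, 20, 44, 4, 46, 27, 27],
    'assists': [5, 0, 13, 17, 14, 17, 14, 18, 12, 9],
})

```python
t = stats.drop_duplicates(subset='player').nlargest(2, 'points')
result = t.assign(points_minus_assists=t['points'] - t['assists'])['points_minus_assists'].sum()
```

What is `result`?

drop duplicate player (keep=first):
  player  points  assists
0    Kai       7        5
1   Sara       6        0
3    Fay      47       17
take 2 rows with largest points:
  player  points  assists
3    Fay      47       17
0    Kai       7        5
add column points_minus_assists = t['points'] - t['assists']:
  player  points  assists  points_minus_assists
3    Fay      47       17                    30
0    Kai       7        5                     2
Taking the sum of column 'points_minus_assists' gives 32.

32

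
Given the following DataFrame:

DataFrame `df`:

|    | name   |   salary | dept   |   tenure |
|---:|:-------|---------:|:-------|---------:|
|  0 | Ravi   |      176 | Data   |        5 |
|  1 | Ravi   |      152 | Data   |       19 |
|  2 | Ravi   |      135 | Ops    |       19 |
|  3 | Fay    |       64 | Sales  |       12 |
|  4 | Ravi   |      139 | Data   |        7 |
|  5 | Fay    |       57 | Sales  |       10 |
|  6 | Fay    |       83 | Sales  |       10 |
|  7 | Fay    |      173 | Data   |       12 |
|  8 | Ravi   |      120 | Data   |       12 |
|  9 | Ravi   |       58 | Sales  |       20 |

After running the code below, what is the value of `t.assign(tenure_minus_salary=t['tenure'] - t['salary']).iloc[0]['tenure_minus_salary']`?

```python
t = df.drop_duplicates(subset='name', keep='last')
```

-161

drop duplicate name (keep=last):
   name  salary   dept  tenure
7   Fay     173   Data      12
9  Ravi      58  Sales      20
add column tenure_minus_salary = t['tenure'] - t['salary']:
   name  salary   dept  tenure  tenure_minus_salary
7   Fay     173   Data      12                 -161
9  Ravi      58  Sales      20                  -38
Hence -161.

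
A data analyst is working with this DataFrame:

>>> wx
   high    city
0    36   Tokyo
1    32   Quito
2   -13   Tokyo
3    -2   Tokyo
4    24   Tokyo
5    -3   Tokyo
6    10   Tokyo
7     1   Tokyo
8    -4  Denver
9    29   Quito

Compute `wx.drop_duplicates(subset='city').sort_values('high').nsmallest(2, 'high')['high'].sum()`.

drop duplicate city (keep=first):
   high    city
0    36   Tokyo
1    32   Quito
8    -4  Denver
sort by high:
   high    city
8    -4  Denver
1    32   Quito
0    36   Tokyo
take 2 rows with smallest high:
   high    city
8    -4  Denver
1    32   Quito
So sum() = 28.

28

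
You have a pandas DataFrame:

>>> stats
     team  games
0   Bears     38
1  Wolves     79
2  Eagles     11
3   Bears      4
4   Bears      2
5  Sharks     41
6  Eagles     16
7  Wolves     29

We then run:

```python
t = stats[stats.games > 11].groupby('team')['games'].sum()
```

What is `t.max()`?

filter rows where games > 11:
     team  games
0   Bears     38
1  Wolves     79
5  Sharks     41
6  Eagles     16
7  Wolves     29
group by team, sum of games:
team
Bears      38
Eagles     16
Sharks     41
Wolves    108
Name: games, dtype: int64
Then the max of the resulting series: 108

108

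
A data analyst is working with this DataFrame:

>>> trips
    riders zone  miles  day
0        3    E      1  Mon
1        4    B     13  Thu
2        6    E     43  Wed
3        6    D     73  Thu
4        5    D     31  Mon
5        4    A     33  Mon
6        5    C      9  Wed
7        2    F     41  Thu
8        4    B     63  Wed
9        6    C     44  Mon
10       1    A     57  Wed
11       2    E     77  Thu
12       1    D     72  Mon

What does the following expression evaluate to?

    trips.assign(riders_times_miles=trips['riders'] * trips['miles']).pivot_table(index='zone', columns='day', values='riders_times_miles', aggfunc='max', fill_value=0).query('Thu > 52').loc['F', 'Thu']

82

add column riders_times_miles = trips['riders'] * trips['miles']:
    riders zone  miles  day  riders_times_miles
0        3    E      1  Mon                   3
1        4    B     13  Thu                  52
2        6    E     43  Wed                 258
3        6    D     73  Thu                 438
4        5    D     31  Mon                 155
5        4    A     33  Mon                 132
6        5    C      9  Wed                  45
7        2    F     41  Thu                  82
8        4    B     63  Wed                 252
9        6    C     44  Mon                 264
10       1    A     57  Wed                  57
11       2    E     77  Thu                 154
12       1    D     72  Mon                  72
pivot: rows=zone, cols=day, max(riders_times_miles):
day   Mon  Thu  Wed
zone               
A     132    0   57
B       0   52  252
C     264    0   45
D     155  438    0
E       3  154  258
F       0   82    0
filter rows where Thu > 52:
day   Mon  Thu  Wed
zone               
D     155  438    0
E       3  154  258
F       0   82    0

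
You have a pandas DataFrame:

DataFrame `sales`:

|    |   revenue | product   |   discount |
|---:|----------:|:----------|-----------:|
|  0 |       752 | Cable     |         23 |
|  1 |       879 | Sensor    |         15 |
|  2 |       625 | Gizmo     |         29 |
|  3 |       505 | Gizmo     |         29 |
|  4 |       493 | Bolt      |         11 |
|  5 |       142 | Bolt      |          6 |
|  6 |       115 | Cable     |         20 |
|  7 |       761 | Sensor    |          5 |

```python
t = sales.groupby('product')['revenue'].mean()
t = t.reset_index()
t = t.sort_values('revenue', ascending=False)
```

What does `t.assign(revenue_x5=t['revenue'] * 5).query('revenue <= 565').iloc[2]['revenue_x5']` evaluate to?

1587.5

group by product, mean of revenue:
product
Bolt      317.5
Cable     433.5
Gizmo     565.0
Sensor    820.0
Name: revenue, dtype: float64
reset_index():
  product  revenue
0    Bolt    317.5
1   Cable    433.5
2   Gizmo    565.0
3  Sensor    820.0
sort by revenue descending:
  product  revenue
3  Sensor    820.0
2   Gizmo    565.0
1   Cable    433.5
0    Bolt    317.5
add column revenue_x5 = t['revenue'] * 5:
  product  revenue  revenue_x5
3  Sensor    820.0      4100.0
2   Gizmo    565.0      2825.0
1   Cable    433.5      2167.5
0    Bolt    317.5      1587.5
filter rows where revenue <= 565:
  product  revenue  revenue_x5
2   Gizmo    565.0      2825.0
1   Cable    433.5      2167.5
0    Bolt    317.5      1587.5
Reading off the value at position 2, column 'revenue_x5', we get 1587.5.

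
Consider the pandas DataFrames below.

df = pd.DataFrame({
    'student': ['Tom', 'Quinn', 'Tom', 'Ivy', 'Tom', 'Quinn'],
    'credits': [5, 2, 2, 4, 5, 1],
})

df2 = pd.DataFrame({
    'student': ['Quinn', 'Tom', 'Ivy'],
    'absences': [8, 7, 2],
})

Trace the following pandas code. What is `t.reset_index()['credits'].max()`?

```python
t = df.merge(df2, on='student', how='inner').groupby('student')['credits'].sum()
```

12

merge on 'student' (how='inner') → 6 rows:
  student  credits  absences
0     Tom        5         7
1   Quinn        2         8
2     Tom        2         7
3     Ivy        4         2
4     Tom        5         7
5   Quinn        1         8
group by student, sum of credits:
student
Ivy       4
Quinn     3
Tom      12
Name: credits, dtype: int64
reset_index():
  student  credits
0     Ivy        4
1   Quinn        3
2     Tom       12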